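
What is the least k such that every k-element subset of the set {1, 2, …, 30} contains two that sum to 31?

16

Partition {1, …, 30} into 15 pairs: {1,30}, {2,29}, …, {15,16}.
Choosing 15 integers — say the integers 1 through 15 — takes one from each pair and avoids the property.
Choosing 16 forces two into the same pair by pigeonhole, and those sum to 31. So 16.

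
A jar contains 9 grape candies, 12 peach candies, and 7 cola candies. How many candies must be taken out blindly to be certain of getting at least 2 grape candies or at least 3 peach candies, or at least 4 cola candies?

The worst case stops just short of every target: 1 grape, 2 peach, 3 cola — 1 + 2 + 3 = 6 candies.
One more candy must push some flavor to its target, so 6 + 1 = 7.

7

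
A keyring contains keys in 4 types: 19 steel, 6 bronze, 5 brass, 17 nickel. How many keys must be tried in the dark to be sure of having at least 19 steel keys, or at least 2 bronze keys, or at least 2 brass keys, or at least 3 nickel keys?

23

Each of the 4 types has its own threshold; avoid all of them simultaneously.
The worst case stops just short of every target: 18 steel, 1 bronze, 1 brass, 2 nickel — 18 + 1 + 1 + 2 = 22 keys.
One more key must push some type to its target, so 22 + 1 = 23.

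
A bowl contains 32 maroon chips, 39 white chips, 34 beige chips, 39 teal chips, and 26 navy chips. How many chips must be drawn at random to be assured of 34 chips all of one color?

In the worst case we take at most 33 of each color, but all 32 maroon and all 26 navy (fewer than 33), giving 32 + 33 + 33 + 33 + 26 = 157.
One more chip then forces some color to 34, so 157 + 1 = 158.

158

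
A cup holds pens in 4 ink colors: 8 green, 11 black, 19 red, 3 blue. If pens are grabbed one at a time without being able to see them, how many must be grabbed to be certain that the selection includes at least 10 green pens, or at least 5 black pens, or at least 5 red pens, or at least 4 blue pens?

The worst case stops just short of every target: all 8 green, 4 black, 4 red, 3 blue — 8 + 4 + 4 + 3 = 19 pens.
One more pen must push some ink color to its target, so 19 + 1 = 20.

20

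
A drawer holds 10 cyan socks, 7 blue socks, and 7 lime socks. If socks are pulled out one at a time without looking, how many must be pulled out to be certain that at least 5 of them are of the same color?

13

The worst case takes 4 socks of each color without reaching 5 of any: 3 × 4 = 12.
The next sock must bring some color to 5, so 12 + 1 = 13.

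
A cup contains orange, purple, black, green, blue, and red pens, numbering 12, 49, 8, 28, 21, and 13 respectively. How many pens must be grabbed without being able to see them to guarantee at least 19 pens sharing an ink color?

Treat the 6 ink colors as pigeonholes.
In the worst case we take at most 18 of each ink color, but all 12 orange, all 8 black, and all 13 red (fewer than 18), giving 12 + 18 + 8 + 18 + 18 + 13 = 87.
One more pen then forces some ink color to 19, so 87 + 1 = 88.

88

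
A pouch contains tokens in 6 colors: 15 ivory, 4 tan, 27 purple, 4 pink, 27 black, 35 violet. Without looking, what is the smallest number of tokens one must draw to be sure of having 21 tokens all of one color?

In the worst case we take at most 20 of each color, but all 15 ivory, all 4 tan, and all 4 pink (fewer than 20), giving 15 + 4 + 20 + 4 + 20 + 20 = 83.
One more token then forces some color to 21, so 83 + 1 = 84.

84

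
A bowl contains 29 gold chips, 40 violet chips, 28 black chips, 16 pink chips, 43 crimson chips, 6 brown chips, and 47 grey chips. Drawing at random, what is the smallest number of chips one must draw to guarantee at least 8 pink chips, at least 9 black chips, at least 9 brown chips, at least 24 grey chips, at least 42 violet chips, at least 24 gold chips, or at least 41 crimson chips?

148

Each of the 7 colors has its own threshold; avoid all of them simultaneously.
The worst case stops just short of every target: 23 gold, all 40 violet, 8 black, 7 pink, 40 crimson, all 6 brown, 23 grey — 23 + 40 + 8 + 7 + 40 + 6 + 23 = 147 chips.
One more chip must push some color to its target, so 147 + 1 = 148.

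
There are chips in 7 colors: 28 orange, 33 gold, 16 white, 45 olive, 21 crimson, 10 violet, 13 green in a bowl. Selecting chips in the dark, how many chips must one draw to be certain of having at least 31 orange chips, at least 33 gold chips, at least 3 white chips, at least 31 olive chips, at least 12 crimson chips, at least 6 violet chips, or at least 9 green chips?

The worst case stops just short of every target: all 28 orange, 32 gold, 2 white, 30 olive, 11 crimson, 5 violet, 8 green — 28 + 32 + 2 + 30 + 11 + 5 + 8 = 116 chips.
One more chip must push some color to its target, so 116 + 1 = 117.

117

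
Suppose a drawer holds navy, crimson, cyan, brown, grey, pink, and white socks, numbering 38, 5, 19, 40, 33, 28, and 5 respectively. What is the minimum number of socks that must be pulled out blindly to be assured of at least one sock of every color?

164

The hardest color to obtain is crimson: we could draw every other sock first — 168 − 5 = 163 socks — without a single crimson one.
The next draw must be crimson, so 163 + 1 = 164.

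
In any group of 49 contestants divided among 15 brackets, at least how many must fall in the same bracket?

4

The 49 contestants fall into 15 brackets.
If each of the 15 brackets held at most 3, the total would be at most 15 × 3 = 45 < 49, a contradiction.
So at least one holds ⌈49/15⌉ = 4.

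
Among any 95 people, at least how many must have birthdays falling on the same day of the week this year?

The 95 people fall into 7 days of the week.
If each of the 7 days of the week held at most 13, the total would be at most 7 × 13 = 91 < 95, a contradiction.
So at least one holds ⌈95/7⌉ = 14.

14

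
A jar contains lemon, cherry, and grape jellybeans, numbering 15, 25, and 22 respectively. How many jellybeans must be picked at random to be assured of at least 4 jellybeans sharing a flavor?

The worst case takes 3 jellybeans of each flavor without reaching 4 of any: 3 × 3 = 9.
The next jellybean must bring some flavor to 4, so 9 + 1 = 10.

10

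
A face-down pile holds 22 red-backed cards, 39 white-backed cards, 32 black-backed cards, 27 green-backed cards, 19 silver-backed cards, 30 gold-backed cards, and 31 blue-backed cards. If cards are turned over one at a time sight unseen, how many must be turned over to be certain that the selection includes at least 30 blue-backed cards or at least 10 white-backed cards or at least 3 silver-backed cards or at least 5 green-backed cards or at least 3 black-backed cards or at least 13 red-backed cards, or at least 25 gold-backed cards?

The worst case stops just short of every target: 12 red-backed, 9 white-backed, 2 black-backed, 4 green-backed, 2 silver-backed, 24 gold-backed, 29 blue-backed — 12 + 9 + 2 + 4 + 2 + 24 + 29 = 82 cards.
One more card must push some back color to its target, so 82 + 1 = 83.

83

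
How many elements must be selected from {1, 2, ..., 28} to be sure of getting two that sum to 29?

Partition {1, …, 28} into 14 pairs: {1,28}, {2,27}, …, {14,15}.
Choosing 14 integers — say the integers 1 through 14 — takes one from each pair and avoids the property.
Choosing 15 forces two into the same pair by pigeonhole, and those sum to 29. So 15.

15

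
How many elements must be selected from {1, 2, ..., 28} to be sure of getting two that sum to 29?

Partition {1, …, 28} into 14 pairs: {1,28}, {2,27}, …, {14,15}.
Choosing 14 integers — say the integers 1 through 14 — takes one from each pair and avoids the property.
Choosing 15 forces two into the same pair by pigeonhole, and those sum to 29. So 15.

15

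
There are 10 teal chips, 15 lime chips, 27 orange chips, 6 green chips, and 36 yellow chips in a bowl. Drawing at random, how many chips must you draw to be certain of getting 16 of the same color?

Treat the 5 colors as pigeonholes.
In the worst case we take at most 15 of each color, but all 10 teal and all 6 green (fewer than 15), giving 10 + 15 + 15 + 6 + 15 = 61.
One more chip then forces some color to 16, so 61 + 1 = 62.

62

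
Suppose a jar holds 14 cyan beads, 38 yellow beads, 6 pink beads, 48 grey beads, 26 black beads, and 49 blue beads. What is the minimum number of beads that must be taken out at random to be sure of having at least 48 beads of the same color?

Treat the 6 colors as pigeonholes.
In the worst case we take at most 47 of each color, but all 14 cyan, all 38 yellow, all 6 pink, and all 26 black (fewer than 47), giving 14 + 38 + 6 + 47 + 26 + 47 = 178.
One more bead then forces some color to 48, so 178 + 1 = 179.

179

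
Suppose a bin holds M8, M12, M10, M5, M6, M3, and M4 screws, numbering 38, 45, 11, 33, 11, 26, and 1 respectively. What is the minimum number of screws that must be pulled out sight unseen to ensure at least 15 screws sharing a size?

80

Treat the 7 sizes as pigeonholes.
In the worst case we take at most 14 of each size, but all 11 M10, all 11 M6, and all 1 M4 (fewer than 14), giving 14 + 14 + 11 + 14 + 11 + 14 + 1 = 79.
One more screw then forces some size to 15, so 79 + 1 = 80.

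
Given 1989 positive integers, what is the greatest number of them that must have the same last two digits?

The 1989 positive integers fall into 100 possible two-digit endings.
If each of the 100 possible two-digit endings held at most 19, the total would be at most 100 × 19 = 1900 < 1989, a contradiction.
So at least one holds ⌈1989/100⌉ = 20.

20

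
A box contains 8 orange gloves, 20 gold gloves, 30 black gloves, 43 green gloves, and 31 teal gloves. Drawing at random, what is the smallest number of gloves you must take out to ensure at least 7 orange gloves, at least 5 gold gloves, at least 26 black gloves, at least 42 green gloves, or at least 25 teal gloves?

Each of the 5 colors has its own threshold; avoid all of them simultaneously.
The worst case stops just short of every target: 6 orange, 4 gold, 25 black, 41 green, 24 teal — 6 + 4 + 25 + 41 + 24 = 100 gloves.
One more glove must push some color to its target, so 100 + 1 = 101.

101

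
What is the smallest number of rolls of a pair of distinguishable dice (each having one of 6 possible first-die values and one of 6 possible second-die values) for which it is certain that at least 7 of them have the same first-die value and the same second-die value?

217

There are 6 × 6 = 36 (first-die value, second-die value) combinations acting as pigeonholes.
With 36 × 6 = 216 rolls of a pair of distinguishable dice we could place exactly 6 in each, with no (first-die value, second-die value) pair reaching 7.
One more forces some (first-die value, second-die value) pair to hold 7, so 216 + 1 = 217.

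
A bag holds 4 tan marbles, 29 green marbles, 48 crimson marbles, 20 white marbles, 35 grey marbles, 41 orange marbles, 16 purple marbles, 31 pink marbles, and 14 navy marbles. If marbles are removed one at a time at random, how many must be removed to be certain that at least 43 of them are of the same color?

233

In the worst case we take at most 42 of each color, but all 4 tan, all 29 green, all 20 white, all 35 grey, all 41 orange, all 16 purple, all 31 pink, and all 14 navy (fewer than 42), giving 4 + 29 + 42 + 20 + 35 + 41 + 16 + 31 + 14 = 232.
One more marble then forces some color to 43, so 232 + 1 = 233.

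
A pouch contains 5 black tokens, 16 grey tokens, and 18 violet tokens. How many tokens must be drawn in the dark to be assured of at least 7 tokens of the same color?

18

Treat the 3 colors as pigeonholes.
In the worst case we take at most 6 of each color, but all 5 black (fewer than 6), giving 5 + 6 + 6 = 17.
One more token then forces some color to 7, so 17 + 1 = 18.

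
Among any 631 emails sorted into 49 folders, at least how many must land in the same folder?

13

If each of the 49 folders held at most 12, the total would be at most 49 × 12 = 588 < 631, a contradiction.
So at least one holds ⌈631/49⌉ = 13.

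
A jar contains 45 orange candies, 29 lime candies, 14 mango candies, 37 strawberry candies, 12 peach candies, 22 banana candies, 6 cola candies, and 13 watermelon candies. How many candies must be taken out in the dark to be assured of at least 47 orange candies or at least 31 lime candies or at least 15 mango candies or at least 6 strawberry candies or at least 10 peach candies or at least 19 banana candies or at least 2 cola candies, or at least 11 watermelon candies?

The worst case stops just short of every target: all 45 orange, all 29 lime, 14 mango, 5 strawberry, 9 peach, 18 banana, 1 cola, 10 watermelon — 45 + 29 + 14 + 5 + 9 + 18 + 1 + 10 = 131 candies.
One more candy must push some flavor to its target, so 131 + 1 = 132.

132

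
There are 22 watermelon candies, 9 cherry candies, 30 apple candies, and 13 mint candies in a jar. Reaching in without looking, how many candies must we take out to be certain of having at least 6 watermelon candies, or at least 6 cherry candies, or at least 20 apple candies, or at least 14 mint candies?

Each of the 4 flavors has its own threshold; avoid all of them simultaneously.
The worst case stops just short of every target: 5 watermelon, 5 cherry, 19 apple, 13 mint — 5 + 5 + 19 + 13 = 42 candies.
One more candy must push some flavor to its target, so 42 + 1 = 43.

43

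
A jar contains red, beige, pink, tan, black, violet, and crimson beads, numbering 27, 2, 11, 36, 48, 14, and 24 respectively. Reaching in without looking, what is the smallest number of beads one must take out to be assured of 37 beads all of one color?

In the worst case we take at most 36 of each color, but all 27 red, all 2 beige, all 11 pink, all 14 violet, and all 24 crimson (fewer than 36), giving 27 + 2 + 11 + 36 + 36 + 14 + 24 = 150.
One more bead then forces some color to 37, so 150 + 1 = 151.

151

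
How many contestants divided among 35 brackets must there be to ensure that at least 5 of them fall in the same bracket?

There are 35 brackets acting as pigeonholes.
With 35 × 4 = 140 contestants we could place exactly 4 in each, with no class reaching 5.
One more forces some class to hold 5, so 140 + 1 = 141.

141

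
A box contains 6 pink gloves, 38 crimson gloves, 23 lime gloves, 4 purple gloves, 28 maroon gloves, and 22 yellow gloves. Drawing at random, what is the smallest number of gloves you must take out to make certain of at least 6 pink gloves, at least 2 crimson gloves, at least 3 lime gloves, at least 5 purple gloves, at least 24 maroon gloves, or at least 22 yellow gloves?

Each of the 6 colors has its own threshold; avoid all of them simultaneously.
The worst case stops just short of every target: 5 pink, 1 crimson, 2 lime, 4 purple, 23 maroon, 21 yellow — 5 + 1 + 2 + 4 + 23 + 21 = 56 gloves.
One more glove must push some color to its target, so 56 + 1 = 57.

57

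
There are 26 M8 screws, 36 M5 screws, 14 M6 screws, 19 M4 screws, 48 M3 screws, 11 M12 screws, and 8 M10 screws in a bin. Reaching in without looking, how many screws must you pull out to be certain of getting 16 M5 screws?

To avoid M5 screws as long as possible, exhaust the other 6 sizes first.
The worst case draws every non-M5 screw first: 26 + 14 + 19 + 48 + 11 + 8 = 126.
The next 16 draws are then forced to be M5, giving 126 + 16 = 142.

142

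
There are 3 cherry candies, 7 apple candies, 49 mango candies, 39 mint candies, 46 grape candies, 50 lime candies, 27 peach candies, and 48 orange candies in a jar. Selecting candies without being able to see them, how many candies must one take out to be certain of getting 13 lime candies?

232

The worst case draws every non-lime candy first: 3 + 7 + 49 + 39 + 46 + 27 + 48 = 219.
The next 13 draws are then forced to be lime, giving 219 + 13 = 232.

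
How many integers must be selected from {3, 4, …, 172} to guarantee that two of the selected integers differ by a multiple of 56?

57

Group the integers by remainder mod 56; there are 56 residue classes, each nonempty in this range.
Choosing one from each class (56 integers) avoids any shared remainder.
One more choice must repeat a class, so two differ by a multiple of 56. Hence 56 + 1 = 57.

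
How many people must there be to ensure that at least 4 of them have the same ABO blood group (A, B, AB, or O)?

13

There are 4 ABO blood groups acting as pigeonholes.
With 4 × 3 = 12 people we could place exactly 3 in each, with no class reaching 4.
One more forces some class to hold 4, so 12 + 1 = 13.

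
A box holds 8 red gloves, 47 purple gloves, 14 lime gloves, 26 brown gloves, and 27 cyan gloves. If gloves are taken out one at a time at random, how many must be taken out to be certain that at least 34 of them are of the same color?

109

In the worst case we take at most 33 of each color, but all 8 red, all 14 lime, all 26 brown, and all 27 cyan (fewer than 33), giving 8 + 33 + 14 + 26 + 27 = 108.
One more glove then forces some color to 34, so 108 + 1 = 109.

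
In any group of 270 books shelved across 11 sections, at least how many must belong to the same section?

25

The 270 books fall into 11 sections.
If each of the 11 sections held at most 24, the total would be at most 11 × 24 = 264 < 270, a contradiction.
So at least one holds ⌈270/11⌉ = 25.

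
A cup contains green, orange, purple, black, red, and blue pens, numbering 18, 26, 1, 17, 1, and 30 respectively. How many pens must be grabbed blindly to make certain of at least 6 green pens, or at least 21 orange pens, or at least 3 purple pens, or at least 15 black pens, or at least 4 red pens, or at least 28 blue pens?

69

Each of the 6 ink colors has its own threshold; avoid all of them simultaneously.
The worst case stops just short of every target: 5 green, 20 orange, all 1 purple, 14 black, all 1 red, 27 blue — 5 + 20 + 1 + 14 + 1 + 27 = 68 pens.
One more pen must push some ink color to its target, so 68 + 1 = 69.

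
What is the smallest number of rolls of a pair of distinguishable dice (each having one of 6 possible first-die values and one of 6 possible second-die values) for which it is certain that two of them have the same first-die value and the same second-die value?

There are 6 × 6 = 36 (first-die value, second-die value) combinations acting as pigeonholes.
With 36 rolls of a pair of distinguishable dice we could place one in each, avoiding any repeat.
One more forces some (first-die value, second-die value) pair to hold 2, so 36 + 1 = 37.

37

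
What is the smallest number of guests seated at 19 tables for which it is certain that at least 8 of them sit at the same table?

There are 19 tables acting as pigeonholes.
With 19 × 7 = 133 guests we could place exactly 7 in each, with no class reaching 8.
One more forces some class to hold 8, so 133 + 1 = 134.

134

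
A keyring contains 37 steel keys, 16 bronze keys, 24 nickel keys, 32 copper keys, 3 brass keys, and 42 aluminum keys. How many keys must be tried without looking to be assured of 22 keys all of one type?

104

In the worst case we take at most 21 of each type, but all 16 bronze and all 3 brass (fewer than 21), giving 21 + 16 + 21 + 21 + 3 + 21 = 103.
One more key then forces some type to 22, so 103 + 1 = 104.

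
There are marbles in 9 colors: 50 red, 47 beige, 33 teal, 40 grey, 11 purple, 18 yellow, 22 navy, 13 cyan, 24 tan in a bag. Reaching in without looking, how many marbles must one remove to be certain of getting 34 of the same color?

221

In the worst case we take at most 33 of each color, but all 11 purple, all 18 yellow, all 22 navy, all 13 cyan, and all 24 tan (fewer than 33), giving 33 + 33 + 33 + 33 + 11 + 18 + 22 + 13 + 24 = 220.
One more marble then forces some color to 34, so 220 + 1 = 221.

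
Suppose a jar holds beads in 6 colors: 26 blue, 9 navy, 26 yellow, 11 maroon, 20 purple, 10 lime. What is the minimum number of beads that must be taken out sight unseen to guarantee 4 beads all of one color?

19

The worst case takes 3 beads of each color without reaching 4 of any: 6 × 3 = 18.
The next bead must bring some color to 4, so 18 + 1 = 19.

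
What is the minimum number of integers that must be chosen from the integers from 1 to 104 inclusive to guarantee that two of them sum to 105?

Partition {1, …, 104} into 52 pairs: {1,104}, {2,103}, …, {52,53}.
Choosing 52 integers — say the integers 1 through 52 — takes one from each pair and avoids the property.
Choosing 53 forces two into the same pair by pigeonhole, and those sum to 105. So 53.

53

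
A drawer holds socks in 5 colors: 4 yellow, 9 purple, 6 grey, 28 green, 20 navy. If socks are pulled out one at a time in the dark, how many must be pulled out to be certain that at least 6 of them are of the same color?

Treat the 5 colors as pigeonholes.
In the worst case we take at most 5 of each color, but all 4 yellow (fewer than 5), giving 4 + 5 + 5 + 5 + 5 = 24.
One more sock then forces some color to 6, so 24 + 1 = 25.

25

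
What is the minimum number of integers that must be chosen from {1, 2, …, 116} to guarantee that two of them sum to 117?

Partition {1, …, 116} into 58 pairs: {1,116}, {2,115}, …, {58,59}.
Choosing 58 integers — say the integers 1 through 58 — takes one from each pair and avoids the property.
Choosing 59 forces two into the same pair by pigeonhole, and those sum to 117. So 59.

59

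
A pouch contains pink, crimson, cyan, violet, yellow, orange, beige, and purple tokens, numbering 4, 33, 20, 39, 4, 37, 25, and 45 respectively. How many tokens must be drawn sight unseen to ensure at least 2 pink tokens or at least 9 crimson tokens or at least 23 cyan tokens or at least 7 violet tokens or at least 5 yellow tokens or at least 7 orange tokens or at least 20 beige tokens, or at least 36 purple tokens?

100

The worst case stops just short of every target: 1 pink, 8 crimson, all 20 cyan, 6 violet, 4 yellow, 6 orange, 19 beige, 35 purple — 1 + 8 + 20 + 6 + 4 + 6 + 19 + 35 = 99 tokens.
One more token must push some color to its target, so 99 + 1 = 100.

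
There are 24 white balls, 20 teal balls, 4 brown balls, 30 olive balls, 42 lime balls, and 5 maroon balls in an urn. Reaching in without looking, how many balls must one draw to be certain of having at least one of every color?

122

The hardest color to obtain is brown: we could draw every other ball first — 125 − 4 = 121 balls — without a single brown one.
The next draw must be brown, so 121 + 1 = 122.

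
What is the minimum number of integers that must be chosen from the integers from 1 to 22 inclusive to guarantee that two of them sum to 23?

12

Partition {1, …, 22} into 11 pairs: {1,22}, {2,21}, …, {11,12}.
Choosing 11 integers — say the integers 1 through 11 — takes one from each pair and avoids the property.
Choosing 12 forces two into the same pair by pigeonhole, and those sum to 23. So 12.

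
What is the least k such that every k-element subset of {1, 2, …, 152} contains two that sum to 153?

Partition {1, …, 152} into 76 pairs: {1,152}, {2,151}, …, {76,77}.
Choosing 76 integers — say the integers 1 through 76 — takes one from each pair and avoids the property.
Choosing 77 forces two into the same pair by pigeonhole, and those sum to 153. So 77.

77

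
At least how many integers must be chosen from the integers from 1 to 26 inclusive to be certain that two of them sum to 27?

14

Partition {1, …, 26} into 13 pairs: {1,26}, {2,25}, …, {13,14}.
Choosing 13 integers — say the integers 1 through 13 — takes one from each pair and avoids the property.
Choosing 14 forces two into the same pair by pigeonhole, and those sum to 27. So 14.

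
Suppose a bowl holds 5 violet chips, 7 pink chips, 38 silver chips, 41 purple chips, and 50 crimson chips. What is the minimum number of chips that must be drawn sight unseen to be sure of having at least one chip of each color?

The hardest color to obtain is violet: we could draw every other chip first — 141 − 5 = 136 chips — without a single violet one.
The next draw must be violet, so 136 + 1 = 137.

137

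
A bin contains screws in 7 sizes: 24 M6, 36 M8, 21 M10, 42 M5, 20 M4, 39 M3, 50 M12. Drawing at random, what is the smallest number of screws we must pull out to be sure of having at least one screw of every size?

213

The hardest size to obtain is M4: we could draw every other screw first — 232 − 20 = 212 screws — without a single M4 one.
The next draw must be M4, so 212 + 1 = 213.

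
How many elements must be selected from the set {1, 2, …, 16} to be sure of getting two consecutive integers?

9

Partition {1, …, 16} into 8 pairs: {1,2}, {3,4}, …, {15,16}.
Choosing 8 integers — say the 8 even numbers 2, 4, …, 16 — takes one from each pair and avoids the property.
Choosing 9 forces two into the same pair by pigeonhole, and those are consecutive. So 9.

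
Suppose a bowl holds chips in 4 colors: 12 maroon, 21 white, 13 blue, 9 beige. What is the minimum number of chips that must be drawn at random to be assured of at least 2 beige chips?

To avoid beige chips as long as possible, exhaust the other 3 colors first.
The worst case draws every non-beige chip first: 12 + 21 + 13 = 46.
The next 2 draws are then forced to be beige, giving 46 + 2 = 48.

48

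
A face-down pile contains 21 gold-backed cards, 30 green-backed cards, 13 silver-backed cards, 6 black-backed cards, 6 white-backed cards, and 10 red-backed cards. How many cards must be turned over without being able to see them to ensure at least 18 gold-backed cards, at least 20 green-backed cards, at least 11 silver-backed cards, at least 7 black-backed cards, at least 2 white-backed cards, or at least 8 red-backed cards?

61

The worst case stops just short of every target: 17 gold-backed, 19 green-backed, 10 silver-backed, 6 black-backed, 1 white-backed, 7 red-backed — 17 + 19 + 10 + 6 + 1 + 7 = 60 cards.
One more card must push some back color to its target, so 60 + 1 = 61.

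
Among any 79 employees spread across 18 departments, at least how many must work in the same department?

5

If each of the 18 departments held at most 4, the total would be at most 18 × 4 = 72 < 79, a contradiction.
So at least one holds ⌈79/18⌉ = 5.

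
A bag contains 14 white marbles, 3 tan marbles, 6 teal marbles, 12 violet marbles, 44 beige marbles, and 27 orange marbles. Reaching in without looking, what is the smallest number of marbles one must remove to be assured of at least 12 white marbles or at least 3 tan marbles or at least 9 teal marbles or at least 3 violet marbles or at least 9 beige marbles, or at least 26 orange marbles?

The worst case stops just short of every target: 11 white, 2 tan, all 6 teal, 2 violet, 8 beige, 25 orange — 11 + 2 + 6 + 2 + 8 + 25 = 54 marbles.
One more marble must push some color to its target, so 54 + 1 = 55.

55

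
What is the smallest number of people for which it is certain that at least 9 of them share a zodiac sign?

There are 12 zodiac signs acting as pigeonholes.
With 12 × 8 = 96 people we could place exactly 8 in each, with no class reaching 9.
One more forces some class to hold 9, so 96 + 1 = 97.

97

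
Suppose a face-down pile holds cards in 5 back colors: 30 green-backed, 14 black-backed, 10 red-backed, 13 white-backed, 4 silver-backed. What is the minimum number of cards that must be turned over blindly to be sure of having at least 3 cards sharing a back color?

11

Treat the 5 back colors as pigeonholes.
The worst case takes 2 cards of each back color without reaching 3 of any: 5 × 2 = 10.
The next card must bring some back color to 3, so 10 + 1 = 11.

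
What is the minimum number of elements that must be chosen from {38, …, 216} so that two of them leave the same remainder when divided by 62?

63

Group the integers by remainder mod 62; there are 62 residue classes, each nonempty in this range.
Choosing one from each class (62 integers) avoids any shared remainder.
One more choice must repeat a class, so two differ by a multiple of 62. Hence 62 + 1 = 63.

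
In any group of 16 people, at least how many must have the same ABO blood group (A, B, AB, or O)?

4

There are 4 ABO blood groups, which serve as the pigeonholes.
If each of the 4 ABO blood groups held at most 3, the total would be at most 4 × 3 = 12 < 16, a contradiction.
So at least one holds ⌈16/4⌉ = 4.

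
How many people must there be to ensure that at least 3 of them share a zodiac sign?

There are 12 zodiac signs acting as pigeonholes.
With 12 × 2 = 24 people we could place exactly 2 in each, with no class reaching 3.
One more forces some class to hold 3, so 24 + 1 = 25.

25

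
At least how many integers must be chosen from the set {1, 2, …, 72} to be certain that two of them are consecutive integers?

Partition {1, …, 72} into 36 pairs: {1,2}, {3,4}, …, {71,72}.
Choosing 36 integers — say the 36 even numbers 2, 4, …, 72 — takes one from each pair and avoids the property.
Choosing 37 forces two into the same pair by pigeonhole, and those are consecutive. So 37.

37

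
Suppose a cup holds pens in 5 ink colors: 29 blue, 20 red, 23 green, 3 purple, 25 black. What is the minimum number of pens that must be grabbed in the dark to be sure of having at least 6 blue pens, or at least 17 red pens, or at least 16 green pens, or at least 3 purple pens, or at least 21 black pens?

59

The worst case stops just short of every target: 5 blue, 16 red, 15 green, 2 purple, 20 black — 5 + 16 + 15 + 2 + 20 = 58 pens.
One more pen must push some ink color to its target, so 58 + 1 = 59.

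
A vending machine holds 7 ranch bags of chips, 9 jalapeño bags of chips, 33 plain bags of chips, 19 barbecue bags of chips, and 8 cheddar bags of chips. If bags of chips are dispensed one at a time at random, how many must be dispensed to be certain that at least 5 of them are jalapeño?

72

The worst case draws every non-jalapeño bag of chips first: 7 + 33 + 19 + 8 = 67.
The next 5 draws are then forced to be jalapeño, giving 67 + 5 = 72.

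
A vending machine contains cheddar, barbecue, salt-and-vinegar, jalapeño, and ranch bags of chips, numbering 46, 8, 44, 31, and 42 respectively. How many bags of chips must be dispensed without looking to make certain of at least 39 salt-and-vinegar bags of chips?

The worst case draws every non-salt-and-vinegar bag of chips first: 46 + 8 + 31 + 42 = 127.
The next 39 draws are then forced to be salt-and-vinegar, giving 127 + 39 = 166.

166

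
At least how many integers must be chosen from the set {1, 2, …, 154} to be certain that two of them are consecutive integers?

Partition {1, …, 154} into 77 pairs: {1,2}, {3,4}, …, {153,154}.
Choosing 77 integers — say the 77 even numbers 2, 4, …, 154 — takes one from each pair and avoids the property.
Choosing 78 forces two into the same pair by pigeonhole, and those are consecutive. So 78.

78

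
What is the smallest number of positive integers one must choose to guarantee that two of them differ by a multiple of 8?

Two integers differ by a multiple of 8 exactly when they share a remainder mod 8.
There are 8 residue classes mod 8, so 8 integers can all lie in distinct classes.
One more integer must repeat a residue, giving a difference divisible by 8. So n = 8 + 1 = 9.

9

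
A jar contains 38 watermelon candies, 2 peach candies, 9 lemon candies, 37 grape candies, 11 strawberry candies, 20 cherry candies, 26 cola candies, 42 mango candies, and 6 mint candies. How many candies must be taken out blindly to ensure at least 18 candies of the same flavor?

114

In the worst case we take at most 17 of each flavor, but all 2 peach, all 9 lemon, all 11 strawberry, and all 6 mint (fewer than 17), giving 17 + 2 + 9 + 17 + 11 + 17 + 17 + 17 + 6 = 113.
One more candy then forces some flavor to 18, so 113 + 1 = 114.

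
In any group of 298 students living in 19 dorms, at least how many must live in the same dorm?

The 298 students fall into 19 dorms.
If each of the 19 dorms held at most 15, the total would be at most 19 × 15 = 285 < 298, a contradiction.
So at least one holds ⌈298/19⌉ = 16.

16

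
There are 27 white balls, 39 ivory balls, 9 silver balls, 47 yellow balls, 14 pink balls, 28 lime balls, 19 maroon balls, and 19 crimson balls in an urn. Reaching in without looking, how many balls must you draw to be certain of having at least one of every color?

194

The hardest color to obtain is silver: we could draw every other ball first — 202 − 9 = 193 balls — without a single silver one.
The next draw must be silver, so 193 + 1 = 194.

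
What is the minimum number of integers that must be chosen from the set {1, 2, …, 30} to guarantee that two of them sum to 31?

16

Partition {1, …, 30} into 15 pairs: {1,30}, {2,29}, …, {15,16}.
Choosing 15 integers — say the integers 1 through 15 — takes one from each pair and avoids the property.
Choosing 16 forces two into the same pair by pigeonhole, and those sum to 31. So 16.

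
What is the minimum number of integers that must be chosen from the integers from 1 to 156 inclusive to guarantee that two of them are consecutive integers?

Partition {1, …, 156} into 78 pairs: {1,2}, {3,4}, …, {155,156}.
Choosing 78 integers — say the 78 even numbers 2, 4, …, 156 — takes one from each pair and avoids the property.
Choosing 79 forces two into the same pair by pigeonhole, and those are consecutive. So 79.

79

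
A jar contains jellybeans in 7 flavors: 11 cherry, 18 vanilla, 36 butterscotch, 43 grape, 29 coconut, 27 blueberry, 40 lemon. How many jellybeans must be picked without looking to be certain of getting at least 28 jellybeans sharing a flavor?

165

In the worst case we take at most 27 of each flavor, but all 11 cherry and all 18 vanilla (fewer than 27), giving 11 + 18 + 27 + 27 + 27 + 27 + 27 = 164.
One more jellybean then forces some flavor to 28, so 164 + 1 = 165.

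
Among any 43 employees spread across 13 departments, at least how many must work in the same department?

The 43 employees fall into 13 departments.
If each of the 13 departments held at most 3, the total would be at most 13 × 3 = 39 < 43, a contradiction.
So at least one holds ⌈43/13⌉ = 4.

4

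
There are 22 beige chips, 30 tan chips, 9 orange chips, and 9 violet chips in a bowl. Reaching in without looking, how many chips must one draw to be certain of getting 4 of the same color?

The worst case takes 3 chips of each color without reaching 4 of any: 4 × 3 = 12.
The next chip must bring some color to 4, so 12 + 1 = 13.

13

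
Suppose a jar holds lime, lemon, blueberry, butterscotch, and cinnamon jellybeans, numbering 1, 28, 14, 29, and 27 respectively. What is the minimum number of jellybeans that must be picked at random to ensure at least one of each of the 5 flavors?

99

The hardest flavor to obtain is lime: we could draw every other jellybean first — 99 − 1 = 98 jellybeans — without a single lime one.
The next draw must be lime, so 98 + 1 = 99.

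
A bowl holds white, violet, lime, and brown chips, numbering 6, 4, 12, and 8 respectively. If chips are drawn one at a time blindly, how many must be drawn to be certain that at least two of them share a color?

5

The worst case takes 1 chip of each color without reaching 2 of any: 4 × 1 = 4.
The next chip must bring some color to 2, so 4 + 1 = 5.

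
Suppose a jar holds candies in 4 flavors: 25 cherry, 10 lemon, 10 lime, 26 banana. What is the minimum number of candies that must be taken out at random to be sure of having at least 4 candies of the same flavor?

Treat the 4 flavors as pigeonholes.
The worst case takes 3 candies of each flavor without reaching 4 of any: 4 × 3 = 12.
The next candy must bring some flavor to 4, so 12 + 1 = 13.

13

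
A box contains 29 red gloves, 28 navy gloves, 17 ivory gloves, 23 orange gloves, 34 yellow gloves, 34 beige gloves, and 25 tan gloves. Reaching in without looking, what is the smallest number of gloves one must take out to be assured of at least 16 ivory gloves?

189

The worst case draws every non-ivory glove first: 29 + 28 + 23 + 34 + 34 + 25 = 173.
The next 16 draws are then forced to be ivory, giving 173 + 16 = 189.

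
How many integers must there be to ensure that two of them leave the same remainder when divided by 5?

There are 5 residue classes modulo 5 acting as pigeonholes.
With 5 integers we could place one in each, avoiding any repeat.
One more forces some class to hold 2, so 5 + 1 = 6.

6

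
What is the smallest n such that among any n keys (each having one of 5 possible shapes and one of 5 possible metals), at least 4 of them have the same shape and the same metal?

There are 5 × 5 = 25 (shape, metal) combinations acting as pigeonholes.
With 25 × 3 = 75 keys we could place exactly 3 in each, with no (shape, metal) pair reaching 4.
One more forces some (shape, metal) pair to hold 4, so 75 + 1 = 76.

76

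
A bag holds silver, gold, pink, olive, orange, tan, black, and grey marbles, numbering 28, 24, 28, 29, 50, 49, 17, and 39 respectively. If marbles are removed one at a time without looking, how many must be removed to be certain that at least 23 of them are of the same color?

Treat the 8 colors as pigeonholes.
In the worst case we take at most 22 of each color, but all 17 black (fewer than 22), giving 22 + 22 + 22 + 22 + 22 + 22 + 17 + 22 = 171.
One more marble then forces some color to 23, so 171 + 1 = 172.

172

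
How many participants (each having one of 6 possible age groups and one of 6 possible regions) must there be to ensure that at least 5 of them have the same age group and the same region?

There are 6 × 6 = 36 (age group, region) combinations acting as pigeonholes.
With 36 × 4 = 144 participants we could place exactly 4 in each, with no (age group, region) pair reaching 5.
One more forces some (age group, region) pair to hold 5, so 144 + 1 = 145.

145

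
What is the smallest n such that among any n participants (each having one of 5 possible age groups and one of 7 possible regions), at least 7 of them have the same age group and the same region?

There are 5 × 7 = 35 (age group, region) combinations acting as pigeonholes.
With 35 × 6 = 210 participants we could place exactly 6 in each, with no (age group, region) pair reaching 7.
One more forces some (age group, region) pair to hold 7, so 210 + 1 = 211.

211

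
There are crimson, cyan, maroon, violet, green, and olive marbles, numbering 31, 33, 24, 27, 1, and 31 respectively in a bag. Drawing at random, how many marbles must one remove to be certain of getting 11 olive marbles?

127

The worst case draws every non-olive marble first: 31 + 33 + 24 + 27 + 1 = 116.
The next 11 draws are then forced to be olive, giving 116 + 11 = 127.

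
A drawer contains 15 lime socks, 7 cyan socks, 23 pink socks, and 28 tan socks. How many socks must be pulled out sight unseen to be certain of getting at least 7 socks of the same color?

25

The worst case takes 6 socks of each color without reaching 7 of any: 4 × 6 = 24.
The next sock must bring some color to 7, so 24 + 1 = 25.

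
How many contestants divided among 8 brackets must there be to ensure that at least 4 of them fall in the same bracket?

There are 8 brackets acting as pigeonholes.
With 8 × 3 = 24 contestants we could place exactly 3 in each, with no class reaching 4.
One more forces some class to hold 4, so 24 + 1 = 25.

25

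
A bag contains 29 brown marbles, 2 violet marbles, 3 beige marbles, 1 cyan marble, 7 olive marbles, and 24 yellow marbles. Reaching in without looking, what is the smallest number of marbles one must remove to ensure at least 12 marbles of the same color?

36

In the worst case we take at most 11 of each color, but all 2 violet, all 3 beige, all 1 cyan, and all 7 olive (fewer than 11), giving 11 + 2 + 3 + 1 + 7 + 11 = 35.
One more marble then forces some color to 12, so 35 + 1 = 36.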